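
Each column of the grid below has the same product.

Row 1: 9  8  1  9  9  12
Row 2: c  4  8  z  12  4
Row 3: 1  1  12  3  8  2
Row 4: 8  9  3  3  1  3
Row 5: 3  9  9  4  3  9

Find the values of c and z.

Columns 3 and 5 each multiply to 2592, so every column has product 2592.
Column 1: 9×1×8×3 = 216, so the missing entry is 2592 ÷ 216 = 12.
Column 4: 9×3×3×4 = 324, so the missing entry is 2592 ÷ 324 = 8.

c = 12, z = 8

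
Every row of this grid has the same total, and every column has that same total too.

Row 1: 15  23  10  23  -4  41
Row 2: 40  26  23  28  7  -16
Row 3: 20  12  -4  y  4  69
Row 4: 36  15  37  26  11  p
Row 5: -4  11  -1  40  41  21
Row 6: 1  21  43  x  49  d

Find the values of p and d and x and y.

Rows 1 and 2 both sum to 108, so that's the common total.
Row 3: 20 + 12 − 4 + 4 + 69 = 101, so its missing entry is 108 − 101 = 7.
Column 4: 23 + 28 + 7 + 26 + 40 = 124, so its missing entry is 108 − 124 = -16.
Row 6: 1 + 21 + 43 − 16 + 49 = 98, so its missing entry is 108 − 98 = 10.
Row 4: 36 + 15 + 37 + 26 + 11 = 125, so its missing entry is 108 − 125 = -17.

p = -17, d = 10, x = -16, y = 7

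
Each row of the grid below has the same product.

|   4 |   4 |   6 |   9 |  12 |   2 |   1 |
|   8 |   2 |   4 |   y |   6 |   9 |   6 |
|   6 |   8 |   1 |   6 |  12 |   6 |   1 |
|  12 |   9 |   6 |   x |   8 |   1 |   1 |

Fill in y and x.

y = 1, x = 4

Rows 1 and 3 each multiply to 20736, so every row has product 20736.
Row 2: 8×2×4×6×9×6 = 20736, so the missing entry is 20736 ÷ 20736 = 1.
Row 4: 12×9×6×8×1×1 = 5184, so the missing entry is 20736 ÷ 5184 = 4.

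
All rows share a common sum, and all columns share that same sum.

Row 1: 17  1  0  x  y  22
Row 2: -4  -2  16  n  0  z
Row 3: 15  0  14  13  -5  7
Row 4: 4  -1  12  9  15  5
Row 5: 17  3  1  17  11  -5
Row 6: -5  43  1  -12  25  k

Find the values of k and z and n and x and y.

Rows 3 and 4 both sum to 44, so that's the common total.
Row 6 has -5 + 43 + 1 − 12 + 25 = 52; the blank must be 44 − 52 = -8.
Column 5 has 0 − 5 + 15 + 11 + 25 = 46; the blank must be 44 − 46 = -2.
Column 6 has 22 + 7 + 5 − 5 − 8 = 21; the blank must be 44 − 21 = 23.
Row 1 has 17 + 1 + 0 − 2 + 22 = 38; the blank must be 44 − 38 = 6.
Row 2 has -4 − 2 + 16 + 0 + 23 = 33; the blank must be 44 − 33 = 11.

k = -8, z = 23, n = 11, x = 6, y = -2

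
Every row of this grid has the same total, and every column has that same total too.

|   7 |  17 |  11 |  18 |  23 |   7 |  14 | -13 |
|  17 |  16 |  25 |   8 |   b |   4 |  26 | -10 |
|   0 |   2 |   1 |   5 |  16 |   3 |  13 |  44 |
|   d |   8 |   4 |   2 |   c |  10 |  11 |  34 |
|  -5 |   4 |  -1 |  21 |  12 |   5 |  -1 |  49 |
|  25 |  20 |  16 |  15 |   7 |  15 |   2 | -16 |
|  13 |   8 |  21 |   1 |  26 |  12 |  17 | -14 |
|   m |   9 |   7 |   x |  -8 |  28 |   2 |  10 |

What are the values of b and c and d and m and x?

Rows 1 and 3 both sum to 84, so that's the common total.
Row 2: 17 + 16 + 25 + 8 + 4 + 26 − 10 = 86, so its missing entry is 84 − 86 = -2.
Column 5: 23 − 2 + 16 + 12 + 7 + 26 − 8 = 74, so its missing entry is 84 − 74 = 10.
Column 4: 18 + 8 + 5 + 2 + 21 + 15 + 1 = 70, so its missing entry is 84 − 70 = 14.
Row 8: 9 + 7 + 14 − 8 + 28 + 2 + 10 = 62, so its missing entry is 84 − 62 = 22.
Row 4: 8 + 4 + 2 + 10 + 10 + 11 + 34 = 79, so its missing entry is 84 − 79 = 5.

b = -2, c = 10, d = 5, m = 22, x = 14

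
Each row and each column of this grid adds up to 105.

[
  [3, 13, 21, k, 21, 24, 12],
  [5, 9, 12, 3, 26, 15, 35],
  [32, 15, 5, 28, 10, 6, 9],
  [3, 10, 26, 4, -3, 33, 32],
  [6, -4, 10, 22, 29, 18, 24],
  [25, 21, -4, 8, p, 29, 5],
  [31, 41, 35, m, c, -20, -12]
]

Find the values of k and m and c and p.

k = 11, m = 29, c = 1, p = 21

Row 6: 25 + 21 − 4 + 8 + 29 + 5 = 84, so its missing entry is 105 − 84 = 21.
Row 1: 3 + 13 + 21 + 21 + 24 + 12 = 94, so its missing entry is 105 − 94 = 11.
Column 5: 21 + 26 + 10 − 3 + 29 + 21 = 104, so its missing entry is 105 − 104 = 1.
Row 7: 31 + 41 + 35 + 1 − 20 − 12 = 76, so its missing entry is 105 − 76 = 29.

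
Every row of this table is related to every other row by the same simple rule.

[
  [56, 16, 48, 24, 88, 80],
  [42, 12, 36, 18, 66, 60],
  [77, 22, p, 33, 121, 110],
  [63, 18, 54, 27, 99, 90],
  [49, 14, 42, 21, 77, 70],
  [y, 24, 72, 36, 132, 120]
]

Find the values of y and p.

Each row is a constant multiple of every other row — this is a multiplication table with the headers hidden.
Row 6 is 132/88 = 3/2 times row 1, so its entry in column 1 is 56 × 3/2 = 84.
Row 3 is 121/88 = 11/8 times row 1, so its entry in column 3 is 48 × 11/8 = 66.

y = 84, p = 66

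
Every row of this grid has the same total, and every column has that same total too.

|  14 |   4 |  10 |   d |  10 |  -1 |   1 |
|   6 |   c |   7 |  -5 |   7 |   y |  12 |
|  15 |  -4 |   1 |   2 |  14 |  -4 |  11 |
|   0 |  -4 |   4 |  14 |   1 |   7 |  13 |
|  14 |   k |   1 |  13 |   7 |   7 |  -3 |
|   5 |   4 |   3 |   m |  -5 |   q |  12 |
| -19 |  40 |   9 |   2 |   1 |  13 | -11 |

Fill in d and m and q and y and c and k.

Rows 3 and 4 both sum to 35, so that's the common total.
Row 1 has 14 + 4 + 10 + 10 − 1 + 1 = 38; the blank must be 35 − 38 = -3.
Column 4 has -3 − 5 + 2 + 14 + 13 + 2 = 23; the blank must be 35 − 23 = 12.
Row 6 has 5 + 4 + 3 + 12 − 5 + 12 = 31; the blank must be 35 − 31 = 4.
Column 6 has -1 − 4 + 7 + 7 + 4 + 13 = 26; the blank must be 35 − 26 = 9.
Row 2 has 6 + 7 − 5 + 7 + 9 + 12 = 36; the blank must be 35 − 36 = -1.
Row 5 has 14 + 1 + 13 + 7 + 7 − 3 = 39; the blank must be 35 − 39 = -4.

d = -3, m = 12, q = 4, y = 9, c = -1, k = -4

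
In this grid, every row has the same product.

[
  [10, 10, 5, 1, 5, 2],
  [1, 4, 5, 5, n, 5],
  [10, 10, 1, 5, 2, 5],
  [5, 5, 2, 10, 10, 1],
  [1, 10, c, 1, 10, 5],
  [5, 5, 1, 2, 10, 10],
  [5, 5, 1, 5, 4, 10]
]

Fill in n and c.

n = 10, c = 10

Rows 4 and 7 each multiply to 5000, so every row has product 5000.
Row 2: 1×4×5×5×5 = 500, so the missing entry is 5000 ÷ 500 = 10.
Row 5: 1×10×1×10×5 = 500, so the missing entry is 5000 ÷ 500 = 10.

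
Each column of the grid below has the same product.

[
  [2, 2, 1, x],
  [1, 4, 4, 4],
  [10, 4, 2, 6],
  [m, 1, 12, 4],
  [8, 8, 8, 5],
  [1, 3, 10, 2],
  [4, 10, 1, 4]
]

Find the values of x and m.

x = 2, m = 12

Columns 2 and 3 each multiply to 7680, so every column has product 7680.
Column 4: 4×6×4×5×2×4 = 3840, so the missing entry is 7680 ÷ 3840 = 2.
Column 1: 2×1×10×8×1×4 = 640, so the missing entry is 7680 ÷ 640 = 12.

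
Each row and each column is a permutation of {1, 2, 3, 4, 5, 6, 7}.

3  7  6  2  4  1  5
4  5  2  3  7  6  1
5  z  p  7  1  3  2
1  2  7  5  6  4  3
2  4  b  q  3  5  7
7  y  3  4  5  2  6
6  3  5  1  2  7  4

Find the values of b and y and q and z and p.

At (row 5, col 4): column 4 already has {1, 2, 3, 4, 5, 7}, so the value is 6.
At (row 6, col 2): row 6 already has {2, 3, 4, 5, 6, 7}, so the value is 1.
For row 3, column 2: column 2 already has {1, 2, 3, 4, 5, 7}; that leaves 6.
Cell (5,3): row 5 already has {2, 3, 4, 5, 6, 7} → 1.
For row 3, column 3: row 3 already has {1, 2, 3, 5, 6, 7}; that leaves 4.

b = 1, y = 1, q = 6, z = 6, p = 4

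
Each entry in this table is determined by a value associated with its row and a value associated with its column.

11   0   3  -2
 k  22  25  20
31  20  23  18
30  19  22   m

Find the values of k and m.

The difference between any two rows is the same in every column — this is an addition table with the headers hidden.
Row 2 minus row 1 is 22 − 0 = 22, so its entry in column 1 is 11 + 22 = 33.
Row 4 minus row 1 is 19 − 0 = 19, so its entry in column 4 is -2 + 19 = 17.

k = 33, m = 17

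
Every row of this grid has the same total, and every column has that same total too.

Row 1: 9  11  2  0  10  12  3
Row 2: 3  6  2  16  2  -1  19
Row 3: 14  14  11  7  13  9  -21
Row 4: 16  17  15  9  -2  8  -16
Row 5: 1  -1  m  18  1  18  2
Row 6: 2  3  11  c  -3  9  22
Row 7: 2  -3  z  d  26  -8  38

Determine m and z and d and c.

m = 8, z = -2, d = -6, c = 3

Rows 1 and 2 both sum to 47, so that's the common total.
The known cells in row 6 total 44, leaving 47 − 44 = 3 for the blank.
The known cells in column 4 total 53, leaving 47 − 53 = -6 for the blank.
The known cells in row 7 total 49, leaving 47 − 49 = -2 for the blank.
The known cells in row 5 total 39, leaving 47 − 39 = 8 for the blank.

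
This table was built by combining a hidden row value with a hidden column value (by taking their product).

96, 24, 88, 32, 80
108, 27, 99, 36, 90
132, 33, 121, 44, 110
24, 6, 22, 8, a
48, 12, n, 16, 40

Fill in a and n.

Each row is a constant multiple of every other row — this is a multiplication table with the headers hidden.
Row 4 is 24/96 = 1/4 times row 1, so its entry in column 5 is 80 × 1/4 = 20.
Row 5 is 48/96 = 1/2 times row 1, so its entry in column 3 is 88 × 1/2 = 44.

a = 20, n = 44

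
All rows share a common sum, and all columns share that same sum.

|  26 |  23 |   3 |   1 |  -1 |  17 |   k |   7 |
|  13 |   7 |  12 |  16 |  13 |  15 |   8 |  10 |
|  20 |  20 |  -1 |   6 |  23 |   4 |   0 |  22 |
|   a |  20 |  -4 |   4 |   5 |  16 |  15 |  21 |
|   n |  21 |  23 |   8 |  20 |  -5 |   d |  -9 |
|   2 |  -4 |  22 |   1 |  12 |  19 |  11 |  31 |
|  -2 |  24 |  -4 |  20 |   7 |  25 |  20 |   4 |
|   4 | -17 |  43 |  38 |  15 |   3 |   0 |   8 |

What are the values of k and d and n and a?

k = 18, d = 22, n = 14, a = 17

Rows 2 and 3 both sum to 94, so that's the common total.
Row 4 has 20 − 4 + 4 + 5 + 16 + 15 + 21 = 77; the blank must be 94 − 77 = 17.
Column 1 has 26 + 13 + 20 + 17 + 2 − 2 + 4 = 80; the blank must be 94 − 80 = 14.
Row 5 has 14 + 21 + 23 + 8 + 20 − 5 − 9 = 72; the blank must be 94 − 72 = 22.
Row 1 has 26 + 23 + 3 + 1 − 1 + 17 + 7 = 76; the blank must be 94 − 76 = 18.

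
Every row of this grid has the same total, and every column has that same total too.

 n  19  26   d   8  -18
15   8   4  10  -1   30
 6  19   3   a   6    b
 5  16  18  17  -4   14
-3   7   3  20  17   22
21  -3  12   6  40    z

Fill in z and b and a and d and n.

Rows 2 and 4 both sum to 66, so that's the common total.
Row 6 has 21 − 3 + 12 + 6 + 40 = 76; the blank must be 66 − 76 = -10.
Column 1 has 15 + 6 + 5 − 3 + 21 = 44; the blank must be 66 − 44 = 22.
Row 1 has 22 + 19 + 26 + 8 − 18 = 57; the blank must be 66 − 57 = 9.
Column 4 has 9 + 10 + 17 + 20 + 6 = 62; the blank must be 66 − 62 = 4.
Row 3 has 6 + 19 + 3 + 4 + 6 = 38; the blank must be 66 − 38 = 28.

z = -10, b = 28, a = 4, d = 9, n = 22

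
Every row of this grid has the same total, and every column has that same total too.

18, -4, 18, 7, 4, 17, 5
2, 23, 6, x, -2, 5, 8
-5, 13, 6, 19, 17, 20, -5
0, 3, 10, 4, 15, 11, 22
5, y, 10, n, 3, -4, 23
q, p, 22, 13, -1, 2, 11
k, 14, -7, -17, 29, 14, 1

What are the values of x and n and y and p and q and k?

Rows 1 and 3 both sum to 65, so that's the common total.
Row 7 has 14 − 7 − 17 + 29 + 14 + 1 = 34; the blank must be 65 − 34 = 31.
Column 1 has 18 + 2 − 5 + 0 + 5 + 31 = 51; the blank must be 65 − 51 = 14.
Row 6 has 14 + 22 + 13 − 1 + 2 + 11 = 61; the blank must be 65 − 61 = 4.
Column 2 has -4 + 23 + 13 + 3 + 4 + 14 = 53; the blank must be 65 − 53 = 12.
Row 5 has 5 + 12 + 10 + 3 − 4 + 23 = 49; the blank must be 65 − 49 = 16.
Row 2 has 2 + 23 + 6 − 2 + 5 + 8 = 42; the blank must be 65 − 42 = 23.

x = 23, n = 16, y = 12, p = 4, q = 14, k = 31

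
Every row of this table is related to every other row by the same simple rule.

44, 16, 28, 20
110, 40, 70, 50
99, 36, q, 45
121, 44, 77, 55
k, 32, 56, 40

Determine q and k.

Each row is a constant multiple of every other row — this is a multiplication table with the headers hidden.
Row 3 is 45/20 = 9/4 times row 1, so its entry in column 3 is 28 × 9/4 = 63.
Row 5 is 40/20 = 2/1 times row 1, so its entry in column 1 is 44 × 2/1 = 88.

q = 63, k = 88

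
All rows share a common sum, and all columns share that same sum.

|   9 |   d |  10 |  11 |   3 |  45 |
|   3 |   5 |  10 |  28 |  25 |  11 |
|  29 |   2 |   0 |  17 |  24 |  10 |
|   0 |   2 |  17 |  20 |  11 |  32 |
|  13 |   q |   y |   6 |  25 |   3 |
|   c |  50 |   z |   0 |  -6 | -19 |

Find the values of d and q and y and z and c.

d = 4, q = 19, y = 16, z = 29, c = 28

Rows 2 and 3 both sum to 82, so that's the common total.
Row 1: 9 + 10 + 11 + 3 + 45 = 78, so its missing entry is 82 − 78 = 4.
Column 1: 9 + 3 + 29 + 0 + 13 = 54, so its missing entry is 82 − 54 = 28.
Column 2: 4 + 5 + 2 + 2 + 50 = 63, so its missing entry is 82 − 63 = 19.
Row 5: 13 + 19 + 6 + 25 + 3 = 66, so its missing entry is 82 − 66 = 16.
Row 6: 28 + 50 + 0 − 6 − 19 = 53, so its missing entry is 82 − 53 = 29.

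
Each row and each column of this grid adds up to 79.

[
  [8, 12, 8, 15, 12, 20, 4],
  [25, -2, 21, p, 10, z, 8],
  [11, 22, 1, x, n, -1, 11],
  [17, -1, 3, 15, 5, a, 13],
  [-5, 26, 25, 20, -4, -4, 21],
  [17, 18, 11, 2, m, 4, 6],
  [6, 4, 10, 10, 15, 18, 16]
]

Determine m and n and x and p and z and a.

Row 6: 17 + 18 + 11 + 2 + 4 + 6 = 58, so its missing entry is 79 − 58 = 21.
Column 5: 12 + 10 + 5 − 4 + 21 + 15 = 59, so its missing entry is 79 − 59 = 20.
Row 3: 11 + 22 + 1 + 20 − 1 + 11 = 64, so its missing entry is 79 − 64 = 15.
Column 4: 15 + 15 + 15 + 20 + 2 + 10 = 77, so its missing entry is 79 − 77 = 2.
Row 2: 25 − 2 + 21 + 2 + 10 + 8 = 64, so its missing entry is 79 − 64 = 15.
Row 4: 17 − 1 + 3 + 15 + 5 + 13 = 52, so its missing entry is 79 − 52 = 27.

m = 21, n = 20, x = 15, p = 2, z = 15, a = 27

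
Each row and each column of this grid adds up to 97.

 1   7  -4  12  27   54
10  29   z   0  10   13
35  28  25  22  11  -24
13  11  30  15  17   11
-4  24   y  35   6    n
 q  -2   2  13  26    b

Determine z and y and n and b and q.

Row 2: 10 + 29 + 0 + 10 + 13 = 62, so its missing entry is 97 − 62 = 35.
Column 3: -4 + 35 + 25 + 30 + 2 = 88, so its missing entry is 97 − 88 = 9.
Row 5: -4 + 24 + 9 + 35 + 6 = 70, so its missing entry is 97 − 70 = 27.
Column 6: 54 + 13 − 24 + 11 + 27 = 81, so its missing entry is 97 − 81 = 16.
Row 6: -2 + 2 + 13 + 26 + 16 = 55, so its missing entry is 97 − 55 = 42.

z = 35, y = 9, n = 27, b = 16, q = 42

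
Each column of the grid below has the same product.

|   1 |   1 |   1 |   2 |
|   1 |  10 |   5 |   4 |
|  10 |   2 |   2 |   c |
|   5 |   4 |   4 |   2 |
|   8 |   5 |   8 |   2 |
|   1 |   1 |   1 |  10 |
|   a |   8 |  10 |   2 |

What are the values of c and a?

c = 5, a = 8

Columns 2 and 3 each multiply to 3200, so every column has product 3200.
Column 4: 2×4×2×2×10×2 = 640, so the missing entry is 3200 ÷ 640 = 5.
Column 1: 1×1×10×5×8×1 = 400, so the missing entry is 3200 ÷ 400 = 8.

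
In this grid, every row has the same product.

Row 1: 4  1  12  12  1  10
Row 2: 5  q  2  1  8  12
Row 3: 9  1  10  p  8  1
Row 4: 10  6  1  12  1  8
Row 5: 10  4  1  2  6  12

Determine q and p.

q = 6, p = 8

Rows 1 and 5 each multiply to 5760, so every row has product 5760.
Row 2: 5×2×1×8×12 = 960, so the missing entry is 5760 ÷ 960 = 6.
Row 3: 9×1×10×8×1 = 720, so the missing entry is 5760 ÷ 720 = 8.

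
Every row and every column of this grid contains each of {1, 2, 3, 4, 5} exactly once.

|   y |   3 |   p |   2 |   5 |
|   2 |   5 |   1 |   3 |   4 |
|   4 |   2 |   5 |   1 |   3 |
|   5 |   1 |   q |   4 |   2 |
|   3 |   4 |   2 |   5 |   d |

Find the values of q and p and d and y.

For row 5, column 5: row 5 already has {2, 3, 4, 5}; that leaves 1.
For row 4, column 3: row 4 already has {1, 2, 4, 5}; that leaves 3.
At (row 1, col 3): column 3 already has {1, 2, 3, 5}, so the value is 4.
At (row 1, col 1): row 1 already has {2, 3, 4, 5}, so the value is 1.

q = 3, p = 4, d = 1, y = 1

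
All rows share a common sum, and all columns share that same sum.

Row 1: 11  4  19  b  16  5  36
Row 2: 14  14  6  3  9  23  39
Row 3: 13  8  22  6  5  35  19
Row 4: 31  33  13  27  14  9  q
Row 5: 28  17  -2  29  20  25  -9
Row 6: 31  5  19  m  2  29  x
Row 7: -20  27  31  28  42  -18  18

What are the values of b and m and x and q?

b = 17, m = -2, x = 24, q = -19

Rows 2 and 3 both sum to 108, so that's the common total.
Row 1 has 11 + 4 + 19 + 16 + 5 + 36 = 91; the blank must be 108 − 91 = 17.
Column 4 has 17 + 3 + 6 + 27 + 29 + 28 = 110; the blank must be 108 − 110 = -2.
Row 6 has 31 + 5 + 19 − 2 + 2 + 29 = 84; the blank must be 108 − 84 = 24.
Row 4 has 31 + 33 + 13 + 27 + 14 + 9 = 127; the blank must be 108 − 127 = -19.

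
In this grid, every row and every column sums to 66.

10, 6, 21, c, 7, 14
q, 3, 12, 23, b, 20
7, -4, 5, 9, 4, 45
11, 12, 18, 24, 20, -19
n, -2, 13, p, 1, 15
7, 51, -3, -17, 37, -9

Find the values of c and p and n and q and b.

c = 8, p = 19, n = 20, q = 11, b = -3

The known cells in row 1 total 58, leaving 66 − 58 = 8 for the blank.
The known cells in column 4 total 47, leaving 66 − 47 = 19 for the blank.
The known cells in row 5 total 46, leaving 66 − 46 = 20 for the blank.
The known cells in column 5 total 69, leaving 66 − 69 = -3 for the blank.
The known cells in row 2 total 55, leaving 66 − 55 = 11 for the blank.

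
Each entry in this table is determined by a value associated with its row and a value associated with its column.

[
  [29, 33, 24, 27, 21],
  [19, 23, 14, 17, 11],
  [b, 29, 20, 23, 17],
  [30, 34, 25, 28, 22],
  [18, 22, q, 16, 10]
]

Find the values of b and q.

b = 25, q = 13

The difference between any two rows is the same in every column — this is an addition table with the headers hidden.
Row 3 minus row 1 is 23 − 27 = -4, so its entry in column 1 is 29 + (-4) = 25.
Row 5 minus row 1 is 16 − 27 = -11, so its entry in column 3 is 24 + (-11) = 13.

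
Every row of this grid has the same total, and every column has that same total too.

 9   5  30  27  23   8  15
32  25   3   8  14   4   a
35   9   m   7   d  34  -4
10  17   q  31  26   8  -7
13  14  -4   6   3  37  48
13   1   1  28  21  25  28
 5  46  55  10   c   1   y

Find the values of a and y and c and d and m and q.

Rows 1 and 5 both sum to 117, so that's the common total.
Row 2: 32 + 25 + 3 + 8 + 14 + 4 = 86, so its missing entry is 117 − 86 = 31.
Column 7: 15 + 31 − 4 − 7 + 48 + 28 = 111, so its missing entry is 117 − 111 = 6.
Row 7: 5 + 46 + 55 + 10 + 1 + 6 = 123, so its missing entry is 117 − 123 = -6.
Column 5: 23 + 14 + 26 + 3 + 21 − 6 = 81, so its missing entry is 117 − 81 = 36.
Row 3: 35 + 9 + 7 + 36 + 34 − 4 = 117, so its missing entry is 117 − 117 = 0.
Row 4: 10 + 17 + 31 + 26 + 8 − 7 = 85, so its missing entry is 117 − 85 = 32.

a = 31, y = 6, c = -6, d = 36, m = 0, q = 32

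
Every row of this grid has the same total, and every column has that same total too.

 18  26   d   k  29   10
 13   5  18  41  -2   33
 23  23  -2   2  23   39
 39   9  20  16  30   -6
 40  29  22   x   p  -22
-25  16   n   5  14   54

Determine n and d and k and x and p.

n = 44, d = 6, k = 19, x = 25, p = 14

Rows 2 and 3 both sum to 108, so that's the common total.
Column 5 has 29 − 2 + 23 + 30 + 14 = 94; the blank must be 108 − 94 = 14.
Row 5 has 40 + 29 + 22 + 14 − 22 = 83; the blank must be 108 − 83 = 25.
Column 4 has 41 + 2 + 16 + 25 + 5 = 89; the blank must be 108 − 89 = 19.
Row 1 has 18 + 26 + 19 + 29 + 10 = 102; the blank must be 108 − 102 = 6.
Row 6 has -25 + 16 + 5 + 14 + 54 = 64; the blank must be 108 − 64 = 44.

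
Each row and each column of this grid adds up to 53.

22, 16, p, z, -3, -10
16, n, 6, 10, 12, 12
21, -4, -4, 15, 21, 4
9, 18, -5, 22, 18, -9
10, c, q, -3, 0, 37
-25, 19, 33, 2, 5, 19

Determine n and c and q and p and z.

n = -3, c = 7, q = 2, p = 21, z = 7

Row 2 has 16 + 6 + 10 + 12 + 12 = 56; the blank must be 53 − 56 = -3.
Column 4 has 10 + 15 + 22 − 3 + 2 = 46; the blank must be 53 − 46 = 7.
Row 1 has 22 + 16 + 7 − 3 − 10 = 32; the blank must be 53 − 32 = 21.
Column 3 has 21 + 6 − 4 − 5 + 33 = 51; the blank must be 53 − 51 = 2.
Row 5 has 10 + 2 − 3 + 0 + 37 = 46; the blank must be 53 − 46 = 7.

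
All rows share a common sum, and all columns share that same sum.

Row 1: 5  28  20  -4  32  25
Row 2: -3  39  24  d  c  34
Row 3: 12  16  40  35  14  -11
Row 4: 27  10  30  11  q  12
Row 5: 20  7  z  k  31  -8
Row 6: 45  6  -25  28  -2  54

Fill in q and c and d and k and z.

q = 16, c = 15, d = -3, k = 39, z = 17

Rows 1 and 3 both sum to 106, so that's the common total.
Row 4 has 27 + 10 + 30 + 11 + 12 = 90; the blank must be 106 − 90 = 16.
Column 3 has 20 + 24 + 40 + 30 − 25 = 89; the blank must be 106 − 89 = 17.
Row 5 has 20 + 7 + 17 + 31 − 8 = 67; the blank must be 106 − 67 = 39.
Column 5 has 32 + 14 + 16 + 31 − 2 = 91; the blank must be 106 − 91 = 15.
Row 2 has -3 + 39 + 24 + 15 + 34 = 109; the blank must be 106 − 109 = -3.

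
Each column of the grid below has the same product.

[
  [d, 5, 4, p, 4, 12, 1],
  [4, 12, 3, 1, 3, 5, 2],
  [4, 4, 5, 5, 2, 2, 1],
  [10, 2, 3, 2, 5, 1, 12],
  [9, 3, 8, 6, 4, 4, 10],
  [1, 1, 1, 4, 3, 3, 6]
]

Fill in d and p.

Columns 2 and 6 each multiply to 1440, so every column has product 1440.
Column 1: 4×4×10×9×1 = 1440, so the missing entry is 1440 ÷ 1440 = 1.
Column 4: 1×5×2×6×4 = 240, so the missing entry is 1440 ÷ 240 = 6.

d = 1, p = 6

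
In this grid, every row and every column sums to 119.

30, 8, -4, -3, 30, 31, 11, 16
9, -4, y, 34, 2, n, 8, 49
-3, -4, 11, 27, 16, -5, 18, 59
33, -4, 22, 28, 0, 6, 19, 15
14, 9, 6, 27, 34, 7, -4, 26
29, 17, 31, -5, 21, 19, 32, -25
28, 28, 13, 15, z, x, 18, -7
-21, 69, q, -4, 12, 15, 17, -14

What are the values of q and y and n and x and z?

q = 45, y = -5, n = 26, x = 20, z = 4

Column 5 has 30 + 2 + 16 + 0 + 34 + 21 + 12 = 115; the blank must be 119 − 115 = 4.
Row 7 has 28 + 28 + 13 + 15 + 4 + 18 − 7 = 99; the blank must be 119 − 99 = 20.
Column 6 has 31 − 5 + 6 + 7 + 19 + 20 + 15 = 93; the blank must be 119 − 93 = 26.
Row 2 has 9 − 4 + 34 + 2 + 26 + 8 + 49 = 124; the blank must be 119 − 124 = -5.
Row 8 has -21 + 69 − 4 + 12 + 15 + 17 − 14 = 74; the blank must be 119 − 74 = 45.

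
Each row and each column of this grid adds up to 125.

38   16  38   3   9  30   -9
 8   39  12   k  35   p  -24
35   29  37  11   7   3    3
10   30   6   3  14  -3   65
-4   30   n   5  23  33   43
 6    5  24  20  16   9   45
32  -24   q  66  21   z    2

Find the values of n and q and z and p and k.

n = -5, q = 13, z = 15, p = 38, k = 17

The known cells in row 5 total 130, leaving 125 − 130 = -5 for the blank.
The known cells in column 3 total 112, leaving 125 − 112 = 13 for the blank.
The known cells in row 7 total 110, leaving 125 − 110 = 15 for the blank.
The known cells in column 6 total 87, leaving 125 − 87 = 38 for the blank.
The known cells in row 2 total 108, leaving 125 − 108 = 17 for the blank.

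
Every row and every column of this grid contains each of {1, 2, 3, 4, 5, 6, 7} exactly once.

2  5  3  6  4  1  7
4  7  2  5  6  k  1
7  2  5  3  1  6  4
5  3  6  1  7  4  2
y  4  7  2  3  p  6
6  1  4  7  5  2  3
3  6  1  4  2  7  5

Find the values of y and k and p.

For row 5, column 1: column 1 already has {2, 3, 4, 5, 6, 7}; that leaves 1.
Cell (5,6): row 5 already has {1, 2, 3, 4, 6, 7} → 5.
For row 2, column 6: row 2 already has {1, 2, 4, 5, 6, 7}; that leaves 3.

y = 1, k = 3, p = 5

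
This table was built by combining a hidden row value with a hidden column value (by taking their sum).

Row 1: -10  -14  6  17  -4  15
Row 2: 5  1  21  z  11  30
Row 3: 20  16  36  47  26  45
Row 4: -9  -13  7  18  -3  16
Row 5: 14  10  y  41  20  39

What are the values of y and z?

y = 30, z = 32

The difference between any two rows is the same in every column — this is an addition table with the headers hidden.
Row 5 minus row 1 is 14 − (-10) = 24, so its entry in column 3 is 6 + 24 = 30.
Row 2 minus row 1 is 5 − (-10) = 15, so its entry in column 4 is 17 + 15 = 32.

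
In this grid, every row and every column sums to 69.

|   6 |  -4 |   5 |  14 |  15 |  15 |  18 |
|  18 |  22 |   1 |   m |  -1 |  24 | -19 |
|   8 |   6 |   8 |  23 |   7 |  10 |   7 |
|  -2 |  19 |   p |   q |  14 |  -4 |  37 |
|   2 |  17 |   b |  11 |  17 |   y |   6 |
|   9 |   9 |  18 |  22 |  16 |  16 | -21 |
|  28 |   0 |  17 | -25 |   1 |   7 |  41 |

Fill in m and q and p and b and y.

Column 6 has 15 + 24 + 10 − 4 + 16 + 7 = 68; the blank must be 69 − 68 = 1.
Row 5 has 2 + 17 + 11 + 17 + 1 + 6 = 54; the blank must be 69 − 54 = 15.
Column 3 has 5 + 1 + 8 + 15 + 18 + 17 = 64; the blank must be 69 − 64 = 5.
Row 4 has -2 + 19 + 5 + 14 − 4 + 37 = 69; the blank must be 69 − 69 = 0.
Row 2 has 18 + 22 + 1 − 1 + 24 − 19 = 45; the blank must be 69 − 45 = 24.

m = 24, q = 0, p = 5, b = 15, y = 1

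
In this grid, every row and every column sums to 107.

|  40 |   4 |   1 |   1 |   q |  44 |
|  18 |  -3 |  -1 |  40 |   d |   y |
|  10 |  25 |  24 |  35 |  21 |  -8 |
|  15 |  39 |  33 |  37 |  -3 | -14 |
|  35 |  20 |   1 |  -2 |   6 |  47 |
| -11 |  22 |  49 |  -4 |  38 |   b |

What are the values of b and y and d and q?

Row 6 has -11 + 22 + 49 − 4 + 38 = 94; the blank must be 107 − 94 = 13.
Row 1 has 40 + 4 + 1 + 1 + 44 = 90; the blank must be 107 − 90 = 17.
Column 5 has 17 + 21 − 3 + 6 + 38 = 79; the blank must be 107 − 79 = 28.
Row 2 has 18 − 3 − 1 + 40 + 28 = 82; the blank must be 107 − 82 = 25.

b = 13, y = 25, d = 28, q = 17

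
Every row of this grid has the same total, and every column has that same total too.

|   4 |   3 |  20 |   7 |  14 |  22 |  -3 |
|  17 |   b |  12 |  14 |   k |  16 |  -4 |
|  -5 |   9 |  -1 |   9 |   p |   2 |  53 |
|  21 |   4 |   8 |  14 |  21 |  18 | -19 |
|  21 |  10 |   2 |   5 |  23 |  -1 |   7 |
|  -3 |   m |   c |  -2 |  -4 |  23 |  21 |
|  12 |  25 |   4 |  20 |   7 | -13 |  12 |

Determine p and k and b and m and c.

Rows 1 and 4 both sum to 67, so that's the common total.
Row 3 has -5 + 9 − 1 + 9 + 2 + 53 = 67; the blank must be 67 − 67 = 0.
Column 5 has 14 + 0 + 21 + 23 − 4 + 7 = 61; the blank must be 67 − 61 = 6.
Row 2 has 17 + 12 + 14 + 6 + 16 − 4 = 61; the blank must be 67 − 61 = 6.
Column 2 has 3 + 6 + 9 + 4 + 10 + 25 = 57; the blank must be 67 − 57 = 10.
Row 6 has -3 + 10 − 2 − 4 + 23 + 21 = 45; the blank must be 67 − 45 = 22.

p = 0, k = 6, b = 6, m = 10, c = 22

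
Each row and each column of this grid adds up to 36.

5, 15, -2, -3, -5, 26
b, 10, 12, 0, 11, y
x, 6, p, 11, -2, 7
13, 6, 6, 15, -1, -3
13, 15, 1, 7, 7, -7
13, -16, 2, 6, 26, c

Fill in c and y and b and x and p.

Row 6 has 13 − 16 + 2 + 6 + 26 = 31; the blank must be 36 − 31 = 5.
Column 6 has 26 + 7 − 3 − 7 + 5 = 28; the blank must be 36 − 28 = 8.
Column 3 has -2 + 12 + 6 + 1 + 2 = 19; the blank must be 36 − 19 = 17.
Row 3 has 6 + 17 + 11 − 2 + 7 = 39; the blank must be 36 − 39 = -3.
Row 2 has 10 + 12 + 0 + 11 + 8 = 41; the blank must be 36 − 41 = -5.

c = 5, y = 8, b = -5, x = -3, p = 17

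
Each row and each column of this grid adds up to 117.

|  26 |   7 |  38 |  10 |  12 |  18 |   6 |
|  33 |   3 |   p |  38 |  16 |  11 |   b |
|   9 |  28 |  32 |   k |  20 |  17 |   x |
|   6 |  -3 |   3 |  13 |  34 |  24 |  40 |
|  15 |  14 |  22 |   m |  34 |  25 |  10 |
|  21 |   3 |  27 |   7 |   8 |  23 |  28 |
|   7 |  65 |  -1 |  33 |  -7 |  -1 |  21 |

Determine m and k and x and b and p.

m = -3, k = 19, x = -8, b = 20, p = -4

The known cells in column 3 total 121, leaving 117 − 121 = -4 for the blank.
The known cells in row 5 total 120, leaving 117 − 120 = -3 for the blank.
The known cells in column 4 total 98, leaving 117 − 98 = 19 for the blank.
The known cells in row 3 total 125, leaving 117 − 125 = -8 for the blank.
The known cells in row 2 total 97, leaving 117 − 97 = 20 for the blank.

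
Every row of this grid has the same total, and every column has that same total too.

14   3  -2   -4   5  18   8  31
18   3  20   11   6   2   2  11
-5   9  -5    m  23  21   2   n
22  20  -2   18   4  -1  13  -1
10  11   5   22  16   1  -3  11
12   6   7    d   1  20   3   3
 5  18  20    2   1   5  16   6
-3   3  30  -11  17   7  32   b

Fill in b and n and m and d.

Rows 1 and 2 both sum to 73, so that's the common total.
The known cells in row 6 total 52, leaving 73 − 52 = 21 for the blank.
The known cells in column 4 total 59, leaving 73 − 59 = 14 for the blank.
The known cells in row 8 total 75, leaving 73 − 75 = -2 for the blank.
The known cells in row 3 total 59, leaving 73 − 59 = 14 for the blank.

b = -2, n = 14, m = 14, d = 21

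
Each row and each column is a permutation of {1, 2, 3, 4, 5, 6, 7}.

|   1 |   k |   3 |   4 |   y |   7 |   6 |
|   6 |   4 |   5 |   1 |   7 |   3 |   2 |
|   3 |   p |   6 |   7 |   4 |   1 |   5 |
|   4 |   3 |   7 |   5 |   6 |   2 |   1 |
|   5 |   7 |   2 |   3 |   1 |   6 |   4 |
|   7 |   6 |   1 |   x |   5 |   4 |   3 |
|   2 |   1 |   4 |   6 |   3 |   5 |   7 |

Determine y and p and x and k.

y = 2, p = 2, x = 2, k = 5

Cell (6,4): row 6 already has {1, 3, 4, 5, 6, 7} → 2.
Cell (1,5): column 5 already has {1, 3, 4, 5, 6, 7} → 2.
For row 3, column 2: row 3 already has {1, 3, 4, 5, 6, 7}; that leaves 2.
For row 1, column 2: row 1 already has {1, 2, 3, 4, 6, 7}; that leaves 5.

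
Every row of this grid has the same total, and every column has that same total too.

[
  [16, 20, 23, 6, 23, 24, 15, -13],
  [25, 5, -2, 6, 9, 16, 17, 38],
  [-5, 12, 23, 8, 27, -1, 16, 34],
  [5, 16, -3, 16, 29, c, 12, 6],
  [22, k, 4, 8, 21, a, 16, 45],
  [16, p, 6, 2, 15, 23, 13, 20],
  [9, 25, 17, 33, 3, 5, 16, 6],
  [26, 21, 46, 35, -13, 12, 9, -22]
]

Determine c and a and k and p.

Rows 1 and 2 both sum to 114, so that's the common total.
Row 6: 16 + 6 + 2 + 15 + 23 + 13 + 20 = 95, so its missing entry is 114 − 95 = 19.
Column 2: 20 + 5 + 12 + 16 + 19 + 25 + 21 = 118, so its missing entry is 114 − 118 = -4.
Row 5: 22 − 4 + 4 + 8 + 21 + 16 + 45 = 112, so its missing entry is 114 − 112 = 2.
Row 4: 5 + 16 − 3 + 16 + 29 + 12 + 6 = 81, so its missing entry is 114 − 81 = 33.

c = 33, a = 2, k = -4, p = 19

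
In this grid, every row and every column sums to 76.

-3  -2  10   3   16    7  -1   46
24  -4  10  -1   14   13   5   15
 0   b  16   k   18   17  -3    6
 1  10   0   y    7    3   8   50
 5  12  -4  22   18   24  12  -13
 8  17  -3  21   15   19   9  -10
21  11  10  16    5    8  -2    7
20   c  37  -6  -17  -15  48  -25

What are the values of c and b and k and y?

c = 34, b = -2, k = 24, y = -3

Row 4: 1 + 10 + 0 + 7 + 3 + 8 + 50 = 79, so its missing entry is 76 − 79 = -3.
Column 4: 3 − 1 − 3 + 22 + 21 + 16 − 6 = 52, so its missing entry is 76 − 52 = 24.
Row 8: 20 + 37 − 6 − 17 − 15 + 48 − 25 = 42, so its missing entry is 76 − 42 = 34.
Row 3: 0 + 16 + 24 + 18 + 17 − 3 + 6 = 78, so its missing entry is 76 − 78 = -2.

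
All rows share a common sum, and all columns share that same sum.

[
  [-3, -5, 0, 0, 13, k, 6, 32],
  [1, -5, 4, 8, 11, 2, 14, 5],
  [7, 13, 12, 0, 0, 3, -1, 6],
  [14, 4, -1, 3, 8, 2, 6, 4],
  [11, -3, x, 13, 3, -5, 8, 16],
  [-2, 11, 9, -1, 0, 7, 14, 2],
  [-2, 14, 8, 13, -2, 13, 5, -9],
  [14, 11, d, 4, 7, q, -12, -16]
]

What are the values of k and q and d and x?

Rows 2 and 3 both sum to 40, so that's the common total.
The known cells in row 5 total 43, leaving 40 − 43 = -3 for the blank.
The known cells in column 3 total 29, leaving 40 − 29 = 11 for the blank.
The known cells in row 8 total 19, leaving 40 − 19 = 21 for the blank.
The known cells in row 1 total 43, leaving 40 − 43 = -3 for the blank.

k = -3, q = 21, d = 11, x = -3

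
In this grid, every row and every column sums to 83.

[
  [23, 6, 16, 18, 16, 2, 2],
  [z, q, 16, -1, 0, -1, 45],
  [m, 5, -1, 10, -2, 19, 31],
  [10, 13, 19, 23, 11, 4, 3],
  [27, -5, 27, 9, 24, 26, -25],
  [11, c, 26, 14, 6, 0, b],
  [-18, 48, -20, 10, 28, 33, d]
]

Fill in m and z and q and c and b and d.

m = 21, z = 9, q = 15, c = 1, b = 25, d = 2

Row 3: 5 − 1 + 10 − 2 + 19 + 31 = 62, so its missing entry is 83 − 62 = 21.
Row 7: -18 + 48 − 20 + 10 + 28 + 33 = 81, so its missing entry is 83 − 81 = 2.
Column 7: 2 + 45 + 31 + 3 − 25 + 2 = 58, so its missing entry is 83 − 58 = 25.
Row 6: 11 + 26 + 14 + 6 + 0 + 25 = 82, so its missing entry is 83 − 82 = 1.
Column 2: 6 + 5 + 13 − 5 + 1 + 48 = 68, so its missing entry is 83 − 68 = 15.
Row 2: 15 + 16 − 1 + 0 − 1 + 45 = 74, so its missing entry is 83 − 74 = 9.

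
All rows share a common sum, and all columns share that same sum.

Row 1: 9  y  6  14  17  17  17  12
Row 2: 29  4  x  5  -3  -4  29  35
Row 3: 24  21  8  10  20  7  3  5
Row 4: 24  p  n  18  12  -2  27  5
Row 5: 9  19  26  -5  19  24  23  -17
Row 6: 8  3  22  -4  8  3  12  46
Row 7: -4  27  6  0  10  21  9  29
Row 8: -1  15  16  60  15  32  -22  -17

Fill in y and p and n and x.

y = 6, p = 3, n = 11, x = 3

Rows 3 and 5 both sum to 98, so that's the common total.
Row 1 has 9 + 6 + 14 + 17 + 17 + 17 + 12 = 92; the blank must be 98 − 92 = 6.
Row 2 has 29 + 4 + 5 − 3 − 4 + 29 + 35 = 95; the blank must be 98 − 95 = 3.
Column 3 has 6 + 3 + 8 + 26 + 22 + 6 + 16 = 87; the blank must be 98 − 87 = 11.
Row 4 has 24 + 11 + 18 + 12 − 2 + 27 + 5 = 95; the blank must be 98 − 95 = 3.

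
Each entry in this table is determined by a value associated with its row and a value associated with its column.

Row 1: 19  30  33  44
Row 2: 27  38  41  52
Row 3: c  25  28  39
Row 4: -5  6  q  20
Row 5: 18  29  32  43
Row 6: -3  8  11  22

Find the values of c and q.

The difference between any two rows is the same in every column — this is an addition table with the headers hidden.
Row 3 minus row 1 is 25 − 30 = -5, so its entry in column 1 is 19 + (-5) = 14.
Row 4 minus row 1 is 6 − 30 = -24, so its entry in column 3 is 33 + (-24) = 9.

c = 14, q = 9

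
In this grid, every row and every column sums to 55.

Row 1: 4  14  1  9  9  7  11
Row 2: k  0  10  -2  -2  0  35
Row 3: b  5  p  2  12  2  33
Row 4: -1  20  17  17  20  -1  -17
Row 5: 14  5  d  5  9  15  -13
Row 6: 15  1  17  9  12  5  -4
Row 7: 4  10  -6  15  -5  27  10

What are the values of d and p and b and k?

The known cells in row 2 total 41, leaving 55 − 41 = 14 for the blank.
The known cells in column 1 total 50, leaving 55 − 50 = 5 for the blank.
The known cells in row 5 total 35, leaving 55 − 35 = 20 for the blank.
The known cells in row 3 total 59, leaving 55 − 59 = -4 for the blank.

d = 20, p = -4, b = 5, k = 14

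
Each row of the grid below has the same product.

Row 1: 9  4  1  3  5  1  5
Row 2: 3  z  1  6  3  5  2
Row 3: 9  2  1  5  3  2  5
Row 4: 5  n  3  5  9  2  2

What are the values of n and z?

Rows 1 and 3 each multiply to 2700, so every row has product 2700.
Row 4: 5×3×5×9×2×2 = 2700, so the missing entry is 2700 ÷ 2700 = 1.
Row 2: 3×1×6×3×5×2 = 540, so the missing entry is 2700 ÷ 540 = 5.

n = 1, z = 5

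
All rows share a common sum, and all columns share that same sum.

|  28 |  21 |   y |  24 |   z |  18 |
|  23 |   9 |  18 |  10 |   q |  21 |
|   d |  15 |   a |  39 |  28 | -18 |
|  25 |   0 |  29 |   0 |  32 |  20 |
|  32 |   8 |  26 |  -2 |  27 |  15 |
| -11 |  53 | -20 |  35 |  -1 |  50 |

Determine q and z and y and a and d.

Rows 4 and 5 both sum to 106, so that's the common total.
Column 1: 28 + 23 + 25 + 32 − 11 = 97, so its missing entry is 106 − 97 = 9.
Row 2: 23 + 9 + 18 + 10 + 21 = 81, so its missing entry is 106 − 81 = 25.
Column 5: 25 + 28 + 32 + 27 − 1 = 111, so its missing entry is 106 − 111 = -5.
Row 1: 28 + 21 + 24 − 5 + 18 = 86, so its missing entry is 106 − 86 = 20.
Row 3: 9 + 15 + 39 + 28 − 18 = 73, so its missing entry is 106 − 73 = 33.

q = 25, z = -5, y = 20, a = 33, d = 9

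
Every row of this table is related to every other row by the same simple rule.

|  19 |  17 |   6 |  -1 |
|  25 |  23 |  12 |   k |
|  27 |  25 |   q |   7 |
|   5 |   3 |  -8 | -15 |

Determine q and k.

q = 14, k = 5

The difference between any two rows is the same in every column — this is an addition table with the headers hidden.
Row 3 minus row 1 is 27 − 19 = 8, so its entry in column 3 is 6 + 8 = 14.
Row 2 minus row 1 is 25 − 19 = 6, so its entry in column 4 is -1 + 6 = 5.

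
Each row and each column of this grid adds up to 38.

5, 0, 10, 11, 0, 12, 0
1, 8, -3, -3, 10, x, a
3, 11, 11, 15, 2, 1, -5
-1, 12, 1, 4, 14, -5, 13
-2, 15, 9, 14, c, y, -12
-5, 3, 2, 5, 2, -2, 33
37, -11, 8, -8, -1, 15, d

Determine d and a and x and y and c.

The known cells in column 5 total 27, leaving 38 − 27 = 11 for the blank.
The known cells in row 5 total 35, leaving 38 − 35 = 3 for the blank.
The known cells in column 6 total 24, leaving 38 − 24 = 14 for the blank.
The known cells in row 7 total 40, leaving 38 − 40 = -2 for the blank.
The known cells in row 2 total 27, leaving 38 − 27 = 11 for the blank.

d = -2, a = 11, x = 14, y = 3, c = 11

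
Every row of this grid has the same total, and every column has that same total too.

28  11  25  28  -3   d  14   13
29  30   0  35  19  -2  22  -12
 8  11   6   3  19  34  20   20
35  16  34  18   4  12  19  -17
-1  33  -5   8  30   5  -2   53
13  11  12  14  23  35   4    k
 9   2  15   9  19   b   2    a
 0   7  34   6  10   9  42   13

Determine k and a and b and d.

Rows 2 and 3 both sum to 121, so that's the common total.
Row 6: 13 + 11 + 12 + 14 + 23 + 35 + 4 = 112, so its missing entry is 121 − 112 = 9.
Column 8: 13 − 12 + 20 − 17 + 53 + 9 + 13 = 79, so its missing entry is 121 − 79 = 42.
Row 7: 9 + 2 + 15 + 9 + 19 + 2 + 42 = 98, so its missing entry is 121 − 98 = 23.
Row 1: 28 + 11 + 25 + 28 − 3 + 14 + 13 = 116, so its missing entry is 121 − 116 = 5.

k = 9, a = 42, b = 23, d = 5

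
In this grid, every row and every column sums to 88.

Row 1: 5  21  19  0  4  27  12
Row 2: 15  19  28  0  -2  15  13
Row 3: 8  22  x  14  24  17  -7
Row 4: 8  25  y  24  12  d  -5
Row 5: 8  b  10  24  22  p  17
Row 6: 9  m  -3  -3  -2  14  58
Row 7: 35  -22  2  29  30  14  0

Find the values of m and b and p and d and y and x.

The known cells in row 6 total 73, leaving 88 − 73 = 15 for the blank.
The known cells in row 3 total 78, leaving 88 − 78 = 10 for the blank.
The known cells in column 3 total 66, leaving 88 − 66 = 22 for the blank.
The known cells in column 2 total 80, leaving 88 − 80 = 8 for the blank.
The known cells in row 5 total 89, leaving 88 − 89 = -1 for the blank.
The known cells in row 4 total 86, leaving 88 − 86 = 2 for the blank.

m = 15, b = 8, p = -1, d = 2, y = 22, x = 10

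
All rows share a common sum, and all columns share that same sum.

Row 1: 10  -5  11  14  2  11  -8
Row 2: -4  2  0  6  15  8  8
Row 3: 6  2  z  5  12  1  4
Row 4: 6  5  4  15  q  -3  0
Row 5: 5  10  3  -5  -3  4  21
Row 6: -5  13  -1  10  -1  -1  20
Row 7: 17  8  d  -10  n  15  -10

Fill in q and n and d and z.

q = 8, n = 2, d = 13, z = 5

Rows 1 and 2 both sum to 35, so that's the common total.
The known cells in row 4 total 27, leaving 35 − 27 = 8 for the blank.
The known cells in column 5 total 33, leaving 35 − 33 = 2 for the blank.
The known cells in row 7 total 22, leaving 35 − 22 = 13 for the blank.
The known cells in row 3 total 30, leaving 35 − 30 = 5 for the blank.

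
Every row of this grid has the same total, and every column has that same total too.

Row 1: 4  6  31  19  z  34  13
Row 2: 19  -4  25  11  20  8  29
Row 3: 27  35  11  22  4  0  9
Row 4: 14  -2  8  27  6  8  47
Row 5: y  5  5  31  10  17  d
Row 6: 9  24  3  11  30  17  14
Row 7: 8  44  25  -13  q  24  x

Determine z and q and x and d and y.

Rows 2 and 3 both sum to 108, so that's the common total.
Column 1 has 4 + 19 + 27 + 14 + 9 + 8 = 81; the blank must be 108 − 81 = 27.
Row 1 has 4 + 6 + 31 + 19 + 34 + 13 = 107; the blank must be 108 − 107 = 1.
Row 5 has 27 + 5 + 5 + 31 + 10 + 17 = 95; the blank must be 108 − 95 = 13.
Column 5 has 1 + 20 + 4 + 6 + 10 + 30 = 71; the blank must be 108 − 71 = 37.
Row 7 has 8 + 44 + 25 − 13 + 37 + 24 = 125; the blank must be 108 − 125 = -17.

z = 1, q = 37, x = -17, d = 13, y = 27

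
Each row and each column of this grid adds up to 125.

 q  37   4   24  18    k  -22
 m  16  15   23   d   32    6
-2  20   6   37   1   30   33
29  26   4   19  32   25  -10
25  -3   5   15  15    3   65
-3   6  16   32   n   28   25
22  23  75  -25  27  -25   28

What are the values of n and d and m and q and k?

The known cells in row 6 total 104, leaving 125 − 104 = 21 for the blank.
The known cells in column 5 total 114, leaving 125 − 114 = 11 for the blank.
The known cells in column 6 total 93, leaving 125 − 93 = 32 for the blank.
The known cells in row 1 total 93, leaving 125 − 93 = 32 for the blank.
The known cells in row 2 total 103, leaving 125 − 103 = 22 for the blank.

n = 21, d = 11, m = 22, q = 32, k = 32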